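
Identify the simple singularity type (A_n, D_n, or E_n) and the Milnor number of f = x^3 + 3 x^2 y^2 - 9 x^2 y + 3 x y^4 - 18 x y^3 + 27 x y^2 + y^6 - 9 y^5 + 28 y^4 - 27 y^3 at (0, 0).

Type E_{6}, Milnor number mu = 6.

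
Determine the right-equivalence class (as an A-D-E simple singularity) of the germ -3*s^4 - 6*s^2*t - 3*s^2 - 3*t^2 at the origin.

The Hessian of f at 0 is [[-6, 0], [0, -6]] with rank 2, so corank 0. A Groebner basis of the Jacobian ideal J(f) in C{s,t} is {s, t}; counting standard monomials gives mu = 1. Corank 0: nondegenerate Morse point, so A_1.

A1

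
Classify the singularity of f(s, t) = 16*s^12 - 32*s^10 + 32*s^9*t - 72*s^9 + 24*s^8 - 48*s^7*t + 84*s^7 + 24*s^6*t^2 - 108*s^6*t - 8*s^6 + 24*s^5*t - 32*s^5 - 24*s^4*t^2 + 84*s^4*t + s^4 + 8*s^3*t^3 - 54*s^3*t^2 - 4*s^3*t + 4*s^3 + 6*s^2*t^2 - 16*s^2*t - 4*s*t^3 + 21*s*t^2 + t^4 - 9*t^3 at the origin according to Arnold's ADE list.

D_5

The Hessian of f at 0 is [[0, 0], [0, 0]] with rank 0, so corank 2. A Groebner basis of the Jacobian ideal J(f) in C{s,t} is {s*t^2 - 6*s*t + 9*t^2, -4*s*t + t^3 + 6*t^2, s^2 - 5*s*t/2 + 3*t^2/2}; counting standard monomials gives mu = 5. Corank 2; j^3 = (s - t)*(2*s - 3*t)^2 has shape L^2 M (L != M), so D-series; mu = 5 gives D_5.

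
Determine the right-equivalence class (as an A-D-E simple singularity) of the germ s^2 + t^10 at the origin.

A_9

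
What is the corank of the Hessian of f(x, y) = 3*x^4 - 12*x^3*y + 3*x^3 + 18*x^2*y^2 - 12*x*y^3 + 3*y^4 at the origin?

2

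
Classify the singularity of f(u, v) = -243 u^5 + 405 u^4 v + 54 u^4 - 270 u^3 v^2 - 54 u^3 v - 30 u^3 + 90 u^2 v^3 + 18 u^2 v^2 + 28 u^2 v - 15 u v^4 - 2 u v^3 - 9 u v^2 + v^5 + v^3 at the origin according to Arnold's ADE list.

D_4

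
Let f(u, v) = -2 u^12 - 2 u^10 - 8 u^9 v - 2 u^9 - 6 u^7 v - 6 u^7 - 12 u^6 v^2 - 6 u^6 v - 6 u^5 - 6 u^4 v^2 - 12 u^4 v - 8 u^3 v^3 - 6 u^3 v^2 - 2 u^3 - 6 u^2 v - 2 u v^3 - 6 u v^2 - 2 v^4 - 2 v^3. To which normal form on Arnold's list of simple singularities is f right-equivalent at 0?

E7

The Hessian of f at 0 is [[0, 0], [0, 0]] with rank 0, so corank 2. A Groebner basis of the Jacobian ideal J(f) in C{u,v} is {u^3 + 3*u^2*v + 6*u^2 + 12*u*v + 6*v^2, -3*u^2 + u*v^2 - 6*u*v - 3*v^2, 3*u^2 + 6*u*v + v^3 + 3*v^2}; counting standard monomials gives mu = 7. Corank 2; j^3 = -2*(u + v)^3 is a perfect cube, so E-series; the 4-jet and mu = 7 give E_7.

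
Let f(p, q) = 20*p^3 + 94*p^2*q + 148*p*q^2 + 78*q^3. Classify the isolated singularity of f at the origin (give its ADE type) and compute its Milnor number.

The Hessian of f at 0 is [[0, 0], [0, 0]] with rank 0, so corank 2. A Groebner basis of the Jacobian ideal J(f) in C{p,q} is {q^3, p^2 - 23*q^2/11, p*q + 16*q^2/11}; counting standard monomials gives mu = 4. Corank 2; j^3 = 2*(2*p + 3*q)*(5*p^2 + 16*p*q + 13*q^2) splits into three distinct lines over C (the quadratic factor has nonzero discriminant), so D_4.

Type D_4, Milnor number mu = 4.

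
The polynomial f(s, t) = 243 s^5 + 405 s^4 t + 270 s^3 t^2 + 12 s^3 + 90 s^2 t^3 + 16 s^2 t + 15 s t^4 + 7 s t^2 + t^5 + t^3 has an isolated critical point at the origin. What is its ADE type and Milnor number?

Type D6, Milnor number mu = 6.

The Hessian of f at 0 is [[0, 0], [0, 0]] with rank 0, so corank 2. A Groebner basis of the Jacobian ideal J(f) in C{s,t} is {32*s*t/15 + t^4 + 16*t^2/15, s*t^2 + t^3/2, s^2 + 5*s*t/6 + t^2/6}; counting standard monomials gives mu = 6. Corank 2; j^3 = (2*s + t)^2*(3*s + t) has shape L^2 M (L != M), so D-series; mu = 6 gives D_6.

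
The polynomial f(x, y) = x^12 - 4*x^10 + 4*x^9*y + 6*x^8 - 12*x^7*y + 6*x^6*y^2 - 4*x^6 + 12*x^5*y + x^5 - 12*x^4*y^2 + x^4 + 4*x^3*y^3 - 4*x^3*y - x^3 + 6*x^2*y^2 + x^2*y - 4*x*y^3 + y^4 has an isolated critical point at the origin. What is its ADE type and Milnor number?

Type D5, Milnor number mu = 5.

The Hessian of f at 0 has rank 0. Corank 2; j^3 = -x^2*(x - y) has shape L^2 M (L != M), so D-series; mu = 5 gives D_5.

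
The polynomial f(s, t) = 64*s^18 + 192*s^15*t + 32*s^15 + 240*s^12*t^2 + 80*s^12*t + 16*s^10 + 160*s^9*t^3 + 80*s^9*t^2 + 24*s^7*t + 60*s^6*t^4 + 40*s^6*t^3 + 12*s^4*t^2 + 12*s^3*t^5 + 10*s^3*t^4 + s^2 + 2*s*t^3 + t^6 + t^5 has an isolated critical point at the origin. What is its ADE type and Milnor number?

The Hessian of f at 0 has rank 1. Corank 1: A-series; mu = 4 gives A_4.

Type A_{4}, Milnor number mu = 4.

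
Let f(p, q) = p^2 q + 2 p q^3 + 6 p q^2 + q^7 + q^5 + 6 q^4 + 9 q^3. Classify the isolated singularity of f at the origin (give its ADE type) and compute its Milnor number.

Type D_{8}, Milnor number mu = 8.

The Hessian of f at 0 is [[0, 0], [0, 0]] with rank 0, so corank 2. A Groebner basis of the Jacobian ideal J(f) in C{p,q} is {p^2*q^2 - 6*p^2*q + p^2/7 - 188*p*q^2/7 + 192*p*q/7 + 81*q^2, p^3 + 9*p^2*q - p^2/7 + 188*p*q^2/7 - 192*p*q/7 - 81*q^2, p*q + q^3 + 3*q^2}; counting standard monomials gives mu = 8. Corank 2; j^3 = q*(p + 3*q)^2 has shape L^2 M (L != M), so D-series; mu = 8 gives D_8.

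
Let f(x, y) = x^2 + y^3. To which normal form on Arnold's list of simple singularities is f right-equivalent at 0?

A2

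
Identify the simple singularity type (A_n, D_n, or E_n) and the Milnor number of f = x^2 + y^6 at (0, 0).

The Hessian of f at 0 has rank 1. Corank 1: A-series; mu = 5 gives A_5.

Type A_{5}, Milnor number mu = 5.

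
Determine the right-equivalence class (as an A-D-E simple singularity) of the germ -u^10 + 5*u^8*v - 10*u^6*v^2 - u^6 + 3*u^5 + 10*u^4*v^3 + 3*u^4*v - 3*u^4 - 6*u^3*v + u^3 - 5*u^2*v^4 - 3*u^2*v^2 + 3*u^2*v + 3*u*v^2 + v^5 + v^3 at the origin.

E_8

The Hessian of f at 0 is [[0, 0], [0, 0]] with rank 0, so corank 2. A Groebner basis of the Jacobian ideal J(f) in C{u,v} is {u^2/4 + u*v^3 - u*v^2/2 + u*v/2 - v^3/2 + v^2/4, v^4, u^3 - 3*u^2/2 - 3*u*v + v^3 - 3*v^2/2, u^2*v + u^2/2 + u*v^2 + u*v + v^2/2}; counting standard monomials gives mu = 8. Corank 2; j^3 = (u + v)^3 is a perfect cube, so E-series; the 5-jet and mu = 8 give E_8.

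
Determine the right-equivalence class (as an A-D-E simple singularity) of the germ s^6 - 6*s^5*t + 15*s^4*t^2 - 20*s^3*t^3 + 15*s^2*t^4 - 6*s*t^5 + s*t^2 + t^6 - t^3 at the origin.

D_{7}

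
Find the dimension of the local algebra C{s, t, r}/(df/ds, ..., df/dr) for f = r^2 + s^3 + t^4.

The Hessian of f at 0 is [[0, 0, 0], [0, 0, 0], [0, 0, 2]] with rank 1, so corank 2. A Groebner basis of the Jacobian ideal J(f) in C{s,t,r} is {t^3, s^2, r}; counting standard monomials gives mu = 6. Corank 2; j^3 = s^3 is a perfect cube, so E-series; the 4-jet and mu = 6 give E_6.

6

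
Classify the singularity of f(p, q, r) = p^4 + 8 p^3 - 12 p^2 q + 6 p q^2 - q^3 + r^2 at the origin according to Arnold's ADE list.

E_6

The Hessian of f at 0 is [[0, 0, 0], [0, 0, 0], [0, 0, 2]] with rank 1, so corank 2. A Groebner basis of the Jacobian ideal J(f) in C{p,q,r} is {q^4, p*q^2 - q^3/3, p^2 - p*q + q^2/4, r}; counting standard monomials gives mu = 6. Corank 2; j^3 = (2*p - q)^3 is a perfect cube, so E-series; the 4-jet and mu = 6 give E_6.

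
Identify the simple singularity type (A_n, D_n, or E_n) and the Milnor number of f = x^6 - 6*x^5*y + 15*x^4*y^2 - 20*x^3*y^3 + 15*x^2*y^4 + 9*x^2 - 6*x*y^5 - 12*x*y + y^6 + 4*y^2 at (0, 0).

Type A5, Milnor number mu = 5.

The Hessian of f at 0 is [[18, -12], [-12, 8]] with rank 1, so corank 1. A Groebner basis of the Jacobian ideal J(f) in C{x,y} is {y^5, x - 2*y/3}; counting standard monomials gives mu = 5. Corank 1: A-series; mu = 5 gives A_5.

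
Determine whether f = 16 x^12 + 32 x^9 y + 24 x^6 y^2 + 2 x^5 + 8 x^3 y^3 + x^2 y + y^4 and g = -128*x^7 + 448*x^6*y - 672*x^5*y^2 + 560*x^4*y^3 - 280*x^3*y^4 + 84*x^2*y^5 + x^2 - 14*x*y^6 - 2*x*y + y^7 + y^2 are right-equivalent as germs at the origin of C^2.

The Hessian of f at 0 is [[0, 0], [0, 0]] with rank 0, so corank 2. A Groebner basis of the Jacobian ideal J(f) in C{x,y} is {x^3, x^2/4 + y^3, x*y}; counting standard monomials gives mu = 5. Corank 2; j^3 = x^2*y has shape L^2 M (L != M), so D-series; mu = 5 gives D_5. The Hessian of g at 0 is [[2, -2], [-2, 2]] with rank 1, so corank 1. A Groebner basis of the Jacobian ideal J(g) in C{x,y} is {y^6, x - y}; counting standard monomials gives mu = 6. Corank 1: A-series; mu = 6 gives A_6. f is D_5 but g is A_6, hence not right-equivalent.

No.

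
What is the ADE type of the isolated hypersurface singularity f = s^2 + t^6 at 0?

The Hessian of f at 0 has rank 1. Corank 1: A-series; mu = 5 gives A_5.

A5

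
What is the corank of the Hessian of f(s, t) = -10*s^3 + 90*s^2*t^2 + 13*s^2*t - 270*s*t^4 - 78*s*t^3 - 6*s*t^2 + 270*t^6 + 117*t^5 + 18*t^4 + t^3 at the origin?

2

Hessian at 0 has rank 0.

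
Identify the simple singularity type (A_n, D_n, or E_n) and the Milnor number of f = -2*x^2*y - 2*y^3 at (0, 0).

The Hessian of f at 0 is [[0, 0], [0, 0]] with rank 0, so corank 2. A Groebner basis of the Jacobian ideal J(f) in C{x,y} is {y^3, x^2 + 3*y^2, x*y}; counting standard monomials gives mu = 4. Corank 2; j^3 = -2*y*(x^2 + y^2) splits into three distinct lines over C (the quadratic factor has nonzero discriminant), so D_4.

Type D_{4}, Milnor number mu = 4.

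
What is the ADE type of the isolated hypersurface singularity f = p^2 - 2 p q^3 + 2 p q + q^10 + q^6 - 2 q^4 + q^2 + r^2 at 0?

A_{9}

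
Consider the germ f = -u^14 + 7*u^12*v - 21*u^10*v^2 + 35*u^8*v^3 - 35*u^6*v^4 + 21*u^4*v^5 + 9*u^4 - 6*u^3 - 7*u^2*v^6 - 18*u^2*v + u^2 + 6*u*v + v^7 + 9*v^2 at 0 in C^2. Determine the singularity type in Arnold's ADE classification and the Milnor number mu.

Type A6, Milnor number mu = 6.

The Hessian of f at 0 is [[2, 6], [6, 18]] with rank 1, so corank 1. A Groebner basis of the Jacobian ideal J(f) in C{u,v} is {14*u*v/729 + 5*u/6561 + v^4 - 4*v^3/27 + v^2/27 + 5*v/2187, u*v^2 + 4*u*v/27 + u/243 + v^3 + v^2/3 + v/81, u^2 - u/3 - v}; counting standard monomials gives mu = 6. Corank 1: A-series; mu = 6 gives A_6.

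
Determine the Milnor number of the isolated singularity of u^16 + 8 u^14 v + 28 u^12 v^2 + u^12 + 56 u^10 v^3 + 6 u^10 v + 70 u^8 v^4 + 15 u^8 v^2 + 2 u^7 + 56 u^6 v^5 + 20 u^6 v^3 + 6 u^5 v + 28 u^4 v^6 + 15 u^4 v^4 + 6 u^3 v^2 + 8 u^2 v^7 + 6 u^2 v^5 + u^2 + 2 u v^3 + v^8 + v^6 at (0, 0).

7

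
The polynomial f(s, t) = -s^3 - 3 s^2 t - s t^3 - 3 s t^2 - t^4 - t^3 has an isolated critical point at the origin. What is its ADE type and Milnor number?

Type E_7, Milnor number mu = 7.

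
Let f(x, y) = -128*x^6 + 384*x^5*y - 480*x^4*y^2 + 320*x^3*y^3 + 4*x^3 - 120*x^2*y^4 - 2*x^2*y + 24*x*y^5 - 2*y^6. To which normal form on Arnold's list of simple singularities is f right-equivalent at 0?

D_{7}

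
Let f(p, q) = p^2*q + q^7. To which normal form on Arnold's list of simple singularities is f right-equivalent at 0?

The Hessian of f at 0 has rank 0. Corank 2; j^3 = p^2*q has shape L^2 M (L != M), so D-series; mu = 8 gives D_8.

D_8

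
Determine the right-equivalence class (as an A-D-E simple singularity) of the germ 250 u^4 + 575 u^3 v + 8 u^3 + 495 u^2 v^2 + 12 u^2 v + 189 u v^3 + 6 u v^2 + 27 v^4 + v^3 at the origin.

E_{7}

The Hessian of f at 0 is [[0, 0], [0, 0]] with rank 0, so corank 2. A Groebner basis of the Jacobian ideal J(f) in C{u,v} is {768*u^2/25 + 768*u*v/25 + v^4 + 8*v^3/25 + 192*v^2/25, u^3 + 132*u^2/25 + 132*u*v/25 + 9*v^3/50 + 33*v^2/25, u^2*v - 168*u^2/25 - 168*u*v/25 - 8*v^3/25 - 42*v^2/25, 32*u^2/5 + u*v^2 + 32*u*v/5 + 17*v^3/30 + 8*v^2/5}; counting standard monomials gives mu = 7. Corank 2; j^3 = (2*u + v)^3 is a perfect cube, so E-series; the 4-jet and mu = 7 give E_7.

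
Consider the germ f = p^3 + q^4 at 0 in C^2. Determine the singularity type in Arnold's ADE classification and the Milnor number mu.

The Hessian of f at 0 has rank 0. Corank 2; j^3 = p^3 is a perfect cube, so E-series; the 4-jet and mu = 6 give E_6.

Type E_6, Milnor number mu = 6.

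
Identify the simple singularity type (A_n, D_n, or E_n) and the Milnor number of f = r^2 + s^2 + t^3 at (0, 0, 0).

Type A_2, Milnor number mu = 2.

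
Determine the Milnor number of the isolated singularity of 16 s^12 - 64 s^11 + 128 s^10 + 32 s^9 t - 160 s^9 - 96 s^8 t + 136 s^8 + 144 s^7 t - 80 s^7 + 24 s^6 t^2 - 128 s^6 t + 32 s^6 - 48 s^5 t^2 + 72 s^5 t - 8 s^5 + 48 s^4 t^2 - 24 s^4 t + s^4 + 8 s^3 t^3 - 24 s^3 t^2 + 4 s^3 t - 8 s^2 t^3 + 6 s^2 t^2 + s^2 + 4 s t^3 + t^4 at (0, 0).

3

The Hessian of f at 0 has rank 1. Corank 1: A-series; mu = 3 gives A_3.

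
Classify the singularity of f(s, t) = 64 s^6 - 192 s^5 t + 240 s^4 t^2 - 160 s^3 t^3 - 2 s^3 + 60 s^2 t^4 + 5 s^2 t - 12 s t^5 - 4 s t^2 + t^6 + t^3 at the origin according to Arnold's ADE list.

The Hessian of f at 0 is [[0, 0], [0, 0]] with rank 0, so corank 2. A Groebner basis of the Jacobian ideal J(f) in C{s,t} is {s*t/12 + t^5 - t^2/12, s*t^2 - t^3, s^2 - 3*s*t/2 + t^2/2}; counting standard monomials gives mu = 7. Corank 2; j^3 = -(s - t)^2*(2*s - t) has shape L^2 M (L != M), so D-series; mu = 7 gives D_7.

D_{7}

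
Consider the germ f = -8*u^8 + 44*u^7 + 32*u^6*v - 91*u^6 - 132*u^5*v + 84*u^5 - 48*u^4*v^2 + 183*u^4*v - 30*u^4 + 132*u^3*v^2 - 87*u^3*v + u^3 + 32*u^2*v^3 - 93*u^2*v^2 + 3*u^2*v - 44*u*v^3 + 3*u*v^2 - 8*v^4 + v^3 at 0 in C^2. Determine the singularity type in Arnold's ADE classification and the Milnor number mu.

Type E7, Milnor number mu = 7.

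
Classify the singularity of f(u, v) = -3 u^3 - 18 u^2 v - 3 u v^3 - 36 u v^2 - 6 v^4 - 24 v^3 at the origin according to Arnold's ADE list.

E7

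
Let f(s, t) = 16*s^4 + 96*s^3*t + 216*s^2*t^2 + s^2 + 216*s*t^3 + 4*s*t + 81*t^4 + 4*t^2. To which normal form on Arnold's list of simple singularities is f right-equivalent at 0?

The Hessian of f at 0 has rank 1. Corank 1: A-series; mu = 3 gives A_3.

A_3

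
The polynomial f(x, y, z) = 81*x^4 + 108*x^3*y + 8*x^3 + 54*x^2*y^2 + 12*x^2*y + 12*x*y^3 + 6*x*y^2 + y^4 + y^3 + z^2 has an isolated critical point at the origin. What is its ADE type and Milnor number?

Type E_6, Milnor number mu = 6.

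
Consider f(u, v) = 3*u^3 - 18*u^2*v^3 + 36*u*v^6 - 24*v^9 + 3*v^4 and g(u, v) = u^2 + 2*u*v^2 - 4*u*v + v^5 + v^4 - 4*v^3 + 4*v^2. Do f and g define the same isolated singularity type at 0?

No.

The Hessian of f at 0 has rank 0. Corank 2; j^3 = 3*u^3 is a perfect cube, so E-series; the 4-jet and mu = 6 give E_6. The Hessian of g at 0 has rank 1. Corank 1: A-series; mu = 4 gives A_4. f is E_6 but g is A_4, hence not right-equivalent.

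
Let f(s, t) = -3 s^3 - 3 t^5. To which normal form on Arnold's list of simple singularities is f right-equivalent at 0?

The Hessian of f at 0 is [[0, 0], [0, 0]] with rank 0, so corank 2. A Groebner basis of the Jacobian ideal J(f) in C{s,t} is {t^4, s^2}; counting standard monomials gives mu = 8. Corank 2; j^3 = -3*s^3 is a perfect cube, so E-series; the 5-jet and mu = 8 give E_8.

E_8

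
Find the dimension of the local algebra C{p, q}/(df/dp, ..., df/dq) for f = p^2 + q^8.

The Hessian of f at 0 is [[2, 0], [0, 0]] with rank 1, so corank 1. A Groebner basis of the Jacobian ideal J(f) in C{p,q} is {q^7, p}; counting standard monomials gives mu = 7. Corank 1: A-series; mu = 7 gives A_7.

7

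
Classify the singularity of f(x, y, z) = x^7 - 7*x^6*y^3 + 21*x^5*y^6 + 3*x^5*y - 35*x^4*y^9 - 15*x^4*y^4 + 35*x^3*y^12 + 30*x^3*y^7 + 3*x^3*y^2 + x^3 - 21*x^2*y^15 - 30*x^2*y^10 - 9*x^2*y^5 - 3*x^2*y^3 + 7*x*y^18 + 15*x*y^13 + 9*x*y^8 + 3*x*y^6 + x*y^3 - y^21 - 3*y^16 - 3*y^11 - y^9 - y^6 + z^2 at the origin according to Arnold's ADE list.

The Hessian of f at 0 has rank 1. Corank 2; j^3 = x^3 is a perfect cube, so E-series; the 4-jet and mu = 7 give E_7.

E_7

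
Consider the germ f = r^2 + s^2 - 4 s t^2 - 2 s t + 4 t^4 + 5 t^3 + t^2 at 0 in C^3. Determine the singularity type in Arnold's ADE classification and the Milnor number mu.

The Hessian of f at 0 has rank 2. Corank 1: A-series; mu = 2 gives A_2.

Type A_2, Milnor number mu = 2.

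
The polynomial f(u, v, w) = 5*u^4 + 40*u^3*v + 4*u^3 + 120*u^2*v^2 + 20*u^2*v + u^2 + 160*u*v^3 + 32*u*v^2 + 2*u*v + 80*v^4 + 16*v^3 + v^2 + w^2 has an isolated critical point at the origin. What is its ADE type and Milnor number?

Type A3, Milnor number mu = 3.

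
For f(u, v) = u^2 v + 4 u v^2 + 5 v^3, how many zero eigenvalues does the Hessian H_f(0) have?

Hessian at 0 has rank 0.

2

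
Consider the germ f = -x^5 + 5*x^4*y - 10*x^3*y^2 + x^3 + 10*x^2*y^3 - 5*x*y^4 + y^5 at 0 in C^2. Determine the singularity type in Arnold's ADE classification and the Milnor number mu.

The Hessian of f at 0 has rank 0. Corank 2; j^3 = x^3 is a perfect cube, so E-series; the 5-jet and mu = 8 give E_8.

Type E_{8}, Milnor number mu = 8.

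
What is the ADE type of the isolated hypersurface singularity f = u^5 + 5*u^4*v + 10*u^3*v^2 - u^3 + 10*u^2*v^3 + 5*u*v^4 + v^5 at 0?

E_8

The Hessian of f at 0 is [[0, 0], [0, 0]] with rank 0, so corank 2. A Groebner basis of the Jacobian ideal J(f) in C{u,v} is {v^5, u*v^3 + v^4/4, u^2}; counting standard monomials gives mu = 8. Corank 2; j^3 = -u^3 is a perfect cube, so E-series; the 5-jet and mu = 8 give E_8.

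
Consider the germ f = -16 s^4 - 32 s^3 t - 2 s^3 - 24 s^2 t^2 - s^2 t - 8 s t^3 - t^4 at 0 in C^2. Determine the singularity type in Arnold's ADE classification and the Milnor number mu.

The Hessian of f at 0 is [[0, 0], [0, 0]] with rank 0, so corank 2. A Groebner basis of the Jacobian ideal J(f) in C{s,t} is {s*t^2, -s*t/8 + t^3, s^2 + s*t/2}; counting standard monomials gives mu = 5. Corank 2; j^3 = -s^2*(2*s + t) has shape L^2 M (L != M), so D-series; mu = 5 gives D_5.

Type D_{5}, Milnor number mu = 5.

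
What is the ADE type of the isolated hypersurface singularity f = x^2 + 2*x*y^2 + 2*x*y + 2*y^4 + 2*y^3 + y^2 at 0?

The Hessian of f at 0 is [[2, 2], [2, 2]] with rank 1, so corank 1. A Groebner basis of the Jacobian ideal J(f) in C{x,y} is {x^2 + x + y, x*y - x - y, x + y^2 + y}; counting standard monomials gives mu = 3. Corank 1: A-series; mu = 3 gives A_3.

A_{3}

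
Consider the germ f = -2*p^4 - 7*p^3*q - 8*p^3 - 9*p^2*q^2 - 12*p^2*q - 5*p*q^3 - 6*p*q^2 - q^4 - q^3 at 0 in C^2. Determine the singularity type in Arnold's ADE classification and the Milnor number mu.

Type E_{7}, Milnor number mu = 7.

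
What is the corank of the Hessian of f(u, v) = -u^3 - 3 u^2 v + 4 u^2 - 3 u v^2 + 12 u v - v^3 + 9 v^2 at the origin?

The Hessian at 0 is [[8, 12], [12, 18]] of rank 1; hence corank 1.

1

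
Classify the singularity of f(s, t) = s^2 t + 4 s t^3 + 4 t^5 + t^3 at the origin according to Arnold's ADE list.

The Hessian of f at 0 is [[0, 0], [0, 0]] with rank 0, so corank 2. A Groebner basis of the Jacobian ideal J(f) in C{s,t} is {t^3, s^2 + 3*t^2, s*t}; counting standard monomials gives mu = 4. Corank 2; j^3 = t*(s^2 + t^2) splits into three distinct lines over C (the quadratic factor has nonzero discriminant), so D_4.

D_{4}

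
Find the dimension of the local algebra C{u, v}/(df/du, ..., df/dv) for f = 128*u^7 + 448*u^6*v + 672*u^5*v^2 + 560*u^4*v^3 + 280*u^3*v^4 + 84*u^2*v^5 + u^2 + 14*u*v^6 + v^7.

6

The Hessian of f at 0 is [[2, 0], [0, 0]] with rank 1, so corank 1. A Groebner basis of the Jacobian ideal J(f) in C{u,v} is {v^6, u}; counting standard monomials gives mu = 6. Corank 1: A-series; mu = 6 gives A_6.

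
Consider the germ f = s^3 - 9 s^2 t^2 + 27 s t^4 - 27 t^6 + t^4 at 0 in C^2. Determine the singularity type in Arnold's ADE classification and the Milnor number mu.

The Hessian of f at 0 has rank 0. Corank 2; j^3 = s^3 is a perfect cube, so E-series; the 4-jet and mu = 6 give E_6.

Type E_6, Milnor number mu = 6.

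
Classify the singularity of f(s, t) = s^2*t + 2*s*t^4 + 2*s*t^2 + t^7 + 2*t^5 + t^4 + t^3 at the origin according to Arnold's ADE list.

D_{5}

The Hessian of f at 0 has rank 0. Corank 2; j^3 = t*(s + t)^2 has shape L^2 M (L != M), so D-series; mu = 5 gives D_5.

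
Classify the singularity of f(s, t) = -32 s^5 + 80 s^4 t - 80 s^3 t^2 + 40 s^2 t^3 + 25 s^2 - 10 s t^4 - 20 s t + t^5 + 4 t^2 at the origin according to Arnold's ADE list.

The Hessian of f at 0 has rank 1. Corank 1: A-series; mu = 4 gives A_4.

A4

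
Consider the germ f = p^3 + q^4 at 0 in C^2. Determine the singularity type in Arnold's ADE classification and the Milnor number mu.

The Hessian of f at 0 is [[0, 0], [0, 0]] with rank 0, so corank 2. A Groebner basis of the Jacobian ideal J(f) in C{p,q} is {q^3, p^2}; counting standard monomials gives mu = 6. Corank 2; j^3 = p^3 is a perfect cube, so E-series; the 4-jet and mu = 6 give E_6.

Type E_{6}, Milnor number mu = 6.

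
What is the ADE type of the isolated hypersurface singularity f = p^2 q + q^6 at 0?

The Hessian of f at 0 has rank 0. Corank 2; j^3 = p^2*q has shape L^2 M (L != M), so D-series; mu = 7 gives D_7.

D7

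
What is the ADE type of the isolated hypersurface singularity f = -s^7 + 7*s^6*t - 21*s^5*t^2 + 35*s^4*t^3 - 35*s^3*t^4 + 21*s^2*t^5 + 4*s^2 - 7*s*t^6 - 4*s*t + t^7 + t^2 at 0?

A6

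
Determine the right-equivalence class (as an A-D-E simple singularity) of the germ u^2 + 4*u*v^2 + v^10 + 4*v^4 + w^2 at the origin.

A9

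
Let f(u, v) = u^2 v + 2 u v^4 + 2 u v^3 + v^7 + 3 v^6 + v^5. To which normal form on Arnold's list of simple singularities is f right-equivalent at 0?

D_7

The Hessian of f at 0 has rank 0. Corank 2; j^3 = u^2*v has shape L^2 M (L != M), so D-series; mu = 7 gives D_7.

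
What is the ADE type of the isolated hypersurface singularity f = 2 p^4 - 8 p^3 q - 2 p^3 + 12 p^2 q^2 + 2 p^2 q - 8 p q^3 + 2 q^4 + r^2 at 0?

D5

The Hessian of f at 0 has rank 1. Corank 2; j^3 = -2*p^2*(p - q) has shape L^2 M (L != M), so D-series; mu = 5 gives D_5.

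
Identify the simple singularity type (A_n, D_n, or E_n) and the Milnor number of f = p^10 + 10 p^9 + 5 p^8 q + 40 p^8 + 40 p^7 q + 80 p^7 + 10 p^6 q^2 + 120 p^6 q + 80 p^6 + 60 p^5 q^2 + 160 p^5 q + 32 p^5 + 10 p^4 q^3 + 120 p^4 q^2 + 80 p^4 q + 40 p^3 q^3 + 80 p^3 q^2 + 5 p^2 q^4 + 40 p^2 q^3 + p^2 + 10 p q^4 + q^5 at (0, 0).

The Hessian of f at 0 is [[2, 0], [0, 0]] with rank 1, so corank 1. A Groebner basis of the Jacobian ideal J(f) in C{p,q} is {q^4, p}; counting standard monomials gives mu = 4. Corank 1: A-series; mu = 4 gives A_4.

Type A_{4}, Milnor number mu = 4.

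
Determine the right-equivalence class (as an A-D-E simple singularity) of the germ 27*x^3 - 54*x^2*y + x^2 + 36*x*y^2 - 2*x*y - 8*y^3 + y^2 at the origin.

A2

The Hessian of f at 0 is [[2, -2], [-2, 2]] with rank 1, so corank 1. A Groebner basis of the Jacobian ideal J(f) in C{x,y} is {y^2, x - y}; counting standard monomials gives mu = 2. Corank 1: A-series; mu = 2 gives A_2.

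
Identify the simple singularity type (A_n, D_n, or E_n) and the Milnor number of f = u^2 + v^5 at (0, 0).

Type A4, Milnor number mu = 4.

The Hessian of f at 0 is [[2, 0], [0, 0]] with rank 1, so corank 1. A Groebner basis of the Jacobian ideal J(f) in C{u,v} is {v^4, u}; counting standard monomials gives mu = 4. Corank 1: A-series; mu = 4 gives A_4.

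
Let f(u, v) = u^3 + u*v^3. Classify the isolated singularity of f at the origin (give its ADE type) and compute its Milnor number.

The Hessian of f at 0 is [[0, 0], [0, 0]] with rank 0, so corank 2. A Groebner basis of the Jacobian ideal J(f) in C{u,v} is {u^3, u*v^2, 3*u^2 + v^3}; counting standard monomials gives mu = 7. Corank 2; j^3 = u^3 is a perfect cube, so E-series; the 4-jet and mu = 7 give E_7.

Type E_7, Milnor number mu = 7.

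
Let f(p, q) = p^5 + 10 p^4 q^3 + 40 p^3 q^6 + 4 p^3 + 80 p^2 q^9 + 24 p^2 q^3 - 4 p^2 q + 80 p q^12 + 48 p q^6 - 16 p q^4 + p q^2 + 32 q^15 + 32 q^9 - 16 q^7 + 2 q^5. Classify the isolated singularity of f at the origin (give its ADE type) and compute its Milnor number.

Type D_{6}, Milnor number mu = 6.

The Hessian of f at 0 has rank 0. Corank 2; j^3 = p*(2*p - q)^2 has shape L^2 M (L != M), so D-series; mu = 6 gives D_6.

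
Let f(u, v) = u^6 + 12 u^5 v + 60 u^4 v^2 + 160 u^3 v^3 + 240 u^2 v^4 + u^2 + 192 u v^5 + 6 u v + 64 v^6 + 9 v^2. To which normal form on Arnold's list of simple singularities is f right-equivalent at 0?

The Hessian of f at 0 is [[2, 6], [6, 18]] with rank 1, so corank 1. A Groebner basis of the Jacobian ideal J(f) in C{u,v} is {v^5, u + 3*v}; counting standard monomials gives mu = 5. Corank 1: A-series; mu = 5 gives A_5.

A_{5}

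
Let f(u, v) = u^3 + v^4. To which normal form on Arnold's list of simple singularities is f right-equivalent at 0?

E_6

The Hessian of f at 0 has rank 0. Corank 2; j^3 = u^3 is a perfect cube, so E-series; the 4-jet and mu = 6 give E_6.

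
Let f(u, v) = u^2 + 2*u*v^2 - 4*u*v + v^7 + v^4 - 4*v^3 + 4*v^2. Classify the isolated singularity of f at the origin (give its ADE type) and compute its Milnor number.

Type A6, Milnor number mu = 6.

The Hessian of f at 0 is [[2, -4], [-4, 8]] with rank 1, so corank 1. A Groebner basis of the Jacobian ideal J(f) in C{u,v} is {u^3 - 6*u^2*v - 12*u^2 + 32*u*v + 16*u - 32*v, u + v^2 - 2*v}; counting standard monomials gives mu = 6. Corank 1: A-series; mu = 6 gives A_6.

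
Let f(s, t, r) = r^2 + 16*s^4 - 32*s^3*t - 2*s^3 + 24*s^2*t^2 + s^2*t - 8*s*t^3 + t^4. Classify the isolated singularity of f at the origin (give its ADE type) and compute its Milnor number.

Type D_5, Milnor number mu = 5.

The Hessian of f at 0 is [[0, 0, 0], [0, 0, 0], [0, 0, 2]] with rank 1, so corank 2. A Groebner basis of the Jacobian ideal J(f) in C{s,t,r} is {s*t^2, s*t/8 + t^3, s^2 - s*t/2, r}; counting standard monomials gives mu = 5. Corank 2; j^3 = -s^2*(2*s - t) has shape L^2 M (L != M), so D-series; mu = 5 gives D_5.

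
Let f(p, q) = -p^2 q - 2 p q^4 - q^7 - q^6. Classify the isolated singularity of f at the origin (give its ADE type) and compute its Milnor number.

The Hessian of f at 0 is [[0, 0], [0, 0]] with rank 0, so corank 2. A Groebner basis of the Jacobian ideal J(f) in C{p,q} is {p*q + q^4, p^3, p^2*q, -p^2/6 + p*q^2}; counting standard monomials gives mu = 7. Corank 2; j^3 = -p^2*q has shape L^2 M (L != M), so D-series; mu = 7 gives D_7.

Type D_{7}, Milnor number mu = 7.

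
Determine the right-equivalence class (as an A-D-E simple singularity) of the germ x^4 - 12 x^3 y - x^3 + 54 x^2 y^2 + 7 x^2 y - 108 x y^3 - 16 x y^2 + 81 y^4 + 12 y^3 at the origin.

D_5

The Hessian of f at 0 has rank 0. Corank 2; j^3 = -(x - 3*y)*(x - 2*y)^2 has shape L^2 M (L != M), so D-series; mu = 5 gives D_5.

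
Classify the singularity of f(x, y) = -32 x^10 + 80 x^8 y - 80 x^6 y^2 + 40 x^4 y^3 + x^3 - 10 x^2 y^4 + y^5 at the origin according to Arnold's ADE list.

E_{8}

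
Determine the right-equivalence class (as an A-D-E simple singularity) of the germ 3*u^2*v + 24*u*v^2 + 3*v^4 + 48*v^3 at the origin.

D5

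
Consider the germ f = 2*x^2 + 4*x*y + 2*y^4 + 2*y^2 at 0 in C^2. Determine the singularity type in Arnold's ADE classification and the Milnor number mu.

The Hessian of f at 0 has rank 1. Corank 1: A-series; mu = 3 gives A_3.

Type A_3, Milnor number mu = 3.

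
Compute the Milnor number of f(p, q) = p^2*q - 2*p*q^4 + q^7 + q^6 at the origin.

The Hessian of f at 0 has rank 0. Corank 2; j^3 = p^2*q has shape L^2 M (L != M), so D-series; mu = 7 gives D_7.

7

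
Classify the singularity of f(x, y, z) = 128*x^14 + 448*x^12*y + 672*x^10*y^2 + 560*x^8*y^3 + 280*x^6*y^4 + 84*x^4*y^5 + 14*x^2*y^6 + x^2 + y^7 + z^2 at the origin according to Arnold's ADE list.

The Hessian of f at 0 has rank 2. Corank 1: A-series; mu = 6 gives A_6.

A_{6}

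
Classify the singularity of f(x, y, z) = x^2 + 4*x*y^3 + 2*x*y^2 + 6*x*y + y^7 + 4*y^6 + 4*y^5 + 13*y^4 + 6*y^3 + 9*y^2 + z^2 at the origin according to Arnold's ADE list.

A_{6}

The Hessian of f at 0 has rank 2. Corank 1: A-series; mu = 6 gives A_6.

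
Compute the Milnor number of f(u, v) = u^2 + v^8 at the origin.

7

The Hessian of f at 0 has rank 1. Corank 1: A-series; mu = 7 gives A_7.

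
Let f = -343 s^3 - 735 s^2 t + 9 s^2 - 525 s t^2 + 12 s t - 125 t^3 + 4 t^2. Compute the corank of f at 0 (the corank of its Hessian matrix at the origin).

The Hessian at 0 is [[18, 12], [12, 8]] of rank 1; hence corank 1.

1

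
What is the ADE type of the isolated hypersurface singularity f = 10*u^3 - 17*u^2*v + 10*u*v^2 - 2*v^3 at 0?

D4

The Hessian of f at 0 has rank 0. Corank 2; j^3 = (2*u - v)*(5*u^2 - 6*u*v + 2*v^2) splits into three distinct lines over C (the quadratic factor has nonzero discriminant), so D_4.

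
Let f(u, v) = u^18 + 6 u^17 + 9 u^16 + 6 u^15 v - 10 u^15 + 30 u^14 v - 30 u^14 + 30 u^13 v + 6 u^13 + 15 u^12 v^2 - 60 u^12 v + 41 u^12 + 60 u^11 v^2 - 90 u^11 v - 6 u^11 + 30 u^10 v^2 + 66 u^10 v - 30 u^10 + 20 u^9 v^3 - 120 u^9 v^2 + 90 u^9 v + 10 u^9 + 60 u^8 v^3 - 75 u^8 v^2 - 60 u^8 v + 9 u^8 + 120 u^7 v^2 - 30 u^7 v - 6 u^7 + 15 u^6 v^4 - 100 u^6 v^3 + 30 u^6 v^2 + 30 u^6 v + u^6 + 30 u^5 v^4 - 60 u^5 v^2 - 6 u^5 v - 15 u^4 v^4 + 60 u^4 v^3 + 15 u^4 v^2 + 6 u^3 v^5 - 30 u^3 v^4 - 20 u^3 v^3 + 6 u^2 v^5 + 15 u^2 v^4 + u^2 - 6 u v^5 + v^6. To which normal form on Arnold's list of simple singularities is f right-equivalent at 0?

The Hessian of f at 0 has rank 1. Corank 1: A-series; mu = 5 gives A_5.

A_5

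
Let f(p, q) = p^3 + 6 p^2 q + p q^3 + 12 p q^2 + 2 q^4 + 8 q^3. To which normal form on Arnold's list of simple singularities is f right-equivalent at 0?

E_7

The Hessian of f at 0 has rank 0. Corank 2; j^3 = (p + 2*q)^3 is a perfect cube, so E-series; the 4-jet and mu = 7 give E_7.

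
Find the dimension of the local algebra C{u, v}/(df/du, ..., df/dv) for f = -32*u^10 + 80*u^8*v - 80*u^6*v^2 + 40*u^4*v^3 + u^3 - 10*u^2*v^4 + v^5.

8

The Hessian of f at 0 has rank 0. Corank 2; j^3 = u^3 is a perfect cube, so E-series; the 5-jet and mu = 8 give E_8.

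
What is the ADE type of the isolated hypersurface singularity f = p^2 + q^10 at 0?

A9

The Hessian of f at 0 has rank 1. Corank 1: A-series; mu = 9 gives A_9.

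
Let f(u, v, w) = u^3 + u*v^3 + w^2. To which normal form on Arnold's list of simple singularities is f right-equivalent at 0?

The Hessian of f at 0 has rank 1. Corank 2; j^3 = u^3 is a perfect cube, so E-series; the 4-jet and mu = 7 give E_7.

E_7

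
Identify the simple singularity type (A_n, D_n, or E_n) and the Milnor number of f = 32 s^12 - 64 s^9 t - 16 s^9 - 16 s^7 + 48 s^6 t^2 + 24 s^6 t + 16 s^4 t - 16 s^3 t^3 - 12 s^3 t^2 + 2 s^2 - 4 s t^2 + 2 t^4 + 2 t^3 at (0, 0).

Type A2, Milnor number mu = 2.

The Hessian of f at 0 has rank 1. Corank 1: A-series; mu = 2 gives A_2.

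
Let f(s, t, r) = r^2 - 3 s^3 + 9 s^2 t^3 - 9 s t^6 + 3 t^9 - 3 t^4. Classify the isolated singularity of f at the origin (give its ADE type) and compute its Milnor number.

Type E6, Milnor number mu = 6.

The Hessian of f at 0 is [[0, 0, 0], [0, 0, 0], [0, 0, 2]] with rank 1, so corank 2. A Groebner basis of the Jacobian ideal J(f) in C{s,t,r} is {t^3, s^2, r}; counting standard monomials gives mu = 6. Corank 2; j^3 = -3*s^3 is a perfect cube, so E-series; the 4-jet and mu = 6 give E_6.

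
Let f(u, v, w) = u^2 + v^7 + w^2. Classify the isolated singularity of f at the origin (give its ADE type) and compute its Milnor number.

Type A_6, Milnor number mu = 6.

The Hessian of f at 0 is [[2, 0, 0], [0, 0, 0], [0, 0, 2]] with rank 2, so corank 1. A Groebner basis of the Jacobian ideal J(f) in C{u,v,w} is {v^6, u, w}; counting standard monomials gives mu = 6. Corank 1: A-series; mu = 6 gives A_6.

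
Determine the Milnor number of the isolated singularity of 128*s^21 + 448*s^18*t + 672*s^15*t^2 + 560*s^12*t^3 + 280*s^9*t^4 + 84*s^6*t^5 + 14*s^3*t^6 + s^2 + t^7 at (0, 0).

6

The Hessian of f at 0 has rank 1. Corank 1: A-series; mu = 6 gives A_6.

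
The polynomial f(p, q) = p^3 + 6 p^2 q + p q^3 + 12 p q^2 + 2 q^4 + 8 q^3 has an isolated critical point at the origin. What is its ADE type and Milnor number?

Type E_7, Milnor number mu = 7.

The Hessian of f at 0 is [[0, 0], [0, 0]] with rank 0, so corank 2. A Groebner basis of the Jacobian ideal J(f) in C{p,q} is {p^3 + 6*p^2*q + 48*p^2 + 192*p*q + 192*q^2, -6*p^2 + p*q^2 - 24*p*q - 24*q^2, 3*p^2 + 12*p*q + q^3 + 12*q^2}; counting standard monomials gives mu = 7. Corank 2; j^3 = (p + 2*q)^3 is a perfect cube, so E-series; the 4-jet and mu = 7 give E_7.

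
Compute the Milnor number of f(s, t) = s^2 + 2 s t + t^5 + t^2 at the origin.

4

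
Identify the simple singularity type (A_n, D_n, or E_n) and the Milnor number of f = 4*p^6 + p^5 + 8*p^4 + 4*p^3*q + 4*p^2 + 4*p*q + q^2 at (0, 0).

Type A_4, Milnor number mu = 4.

The Hessian of f at 0 is [[8, 4], [4, 2]] with rank 1, so corank 1. A Groebner basis of the Jacobian ideal J(f) in C{p,q} is {-8*p + q^3 - 4*q, p^2 - q^2/4, p*q + q^2/2}; counting standard monomials gives mu = 4. Corank 1: A-series; mu = 4 gives A_4.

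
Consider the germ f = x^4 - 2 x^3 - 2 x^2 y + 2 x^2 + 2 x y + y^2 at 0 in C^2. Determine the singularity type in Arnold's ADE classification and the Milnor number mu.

Type A_1, Milnor number mu = 1.

The Hessian of f at 0 has rank 2. Corank 0: nondegenerate Morse point, so A_1.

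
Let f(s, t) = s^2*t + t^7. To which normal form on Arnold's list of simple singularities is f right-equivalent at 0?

D_8

The Hessian of f at 0 has rank 0. Corank 2; j^3 = s^2*t has shape L^2 M (L != M), so D-series; mu = 8 gives D_8.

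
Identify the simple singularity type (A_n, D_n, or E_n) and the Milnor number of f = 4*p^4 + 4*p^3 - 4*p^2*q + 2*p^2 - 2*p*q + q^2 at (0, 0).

Type A_{1}, Milnor number mu = 1.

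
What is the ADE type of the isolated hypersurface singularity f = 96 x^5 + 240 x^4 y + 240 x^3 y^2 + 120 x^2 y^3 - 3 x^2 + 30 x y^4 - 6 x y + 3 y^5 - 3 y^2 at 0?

A_{4}

The Hessian of f at 0 is [[-6, -6], [-6, -6]] with rank 1, so corank 1. A Groebner basis of the Jacobian ideal J(f) in C{x,y} is {y^4, x + y}; counting standard monomials gives mu = 4. Corank 1: A-series; mu = 4 gives A_4.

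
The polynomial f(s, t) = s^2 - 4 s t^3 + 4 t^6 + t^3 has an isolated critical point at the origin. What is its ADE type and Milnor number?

The Hessian of f at 0 has rank 1. Corank 1: A-series; mu = 2 gives A_2.

Type A_{2}, Milnor number mu = 2.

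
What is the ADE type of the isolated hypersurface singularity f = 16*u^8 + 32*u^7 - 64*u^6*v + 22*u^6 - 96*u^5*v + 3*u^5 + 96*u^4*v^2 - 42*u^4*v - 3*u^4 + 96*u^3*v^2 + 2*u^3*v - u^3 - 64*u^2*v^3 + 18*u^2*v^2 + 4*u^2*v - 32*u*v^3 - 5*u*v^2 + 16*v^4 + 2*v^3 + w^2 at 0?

D5

The Hessian of f at 0 is [[0, 0, 0], [0, 0, 0], [0, 0, 2]] with rank 1, so corank 2. A Groebner basis of the Jacobian ideal J(f) in C{u,v,w} is {u*v^2 + u*v/5 - v^2/5, u*v/5 + v^3 - v^2/5, u^2 - 14*u*v/5 + 9*v^2/5, w}; counting standard monomials gives mu = 5. Corank 2; j^3 = -(u - 2*v)*(u - v)^2 has shape L^2 M (L != M), so D-series; mu = 5 gives D_5.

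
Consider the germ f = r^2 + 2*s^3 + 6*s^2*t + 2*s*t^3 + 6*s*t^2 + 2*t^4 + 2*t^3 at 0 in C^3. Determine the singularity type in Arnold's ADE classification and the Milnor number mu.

Type E_7, Milnor number mu = 7.

The Hessian of f at 0 is [[0, 0, 0], [0, 0, 0], [0, 0, 2]] with rank 1, so corank 2. A Groebner basis of the Jacobian ideal J(f) in C{s,t,r} is {s^3 + 3*s^2*t + 6*s^2 + 12*s*t + 6*t^2, -3*s^2 + s*t^2 - 6*s*t - 3*t^2, 3*s^2 + 6*s*t + t^3 + 3*t^2, r}; counting standard monomials gives mu = 7. Corank 2; j^3 = 2*(s + t)^3 is a perfect cube, so E-series; the 4-jet and mu = 7 give E_7.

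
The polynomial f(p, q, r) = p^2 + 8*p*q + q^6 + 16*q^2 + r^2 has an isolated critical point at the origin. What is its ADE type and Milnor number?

Type A_5, Milnor number mu = 5.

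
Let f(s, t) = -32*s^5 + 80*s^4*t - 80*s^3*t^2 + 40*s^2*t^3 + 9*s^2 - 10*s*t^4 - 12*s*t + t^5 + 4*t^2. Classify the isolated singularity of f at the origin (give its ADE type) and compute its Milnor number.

The Hessian of f at 0 has rank 1. Corank 1: A-series; mu = 4 gives A_4.

Type A4, Milnor number mu = 4.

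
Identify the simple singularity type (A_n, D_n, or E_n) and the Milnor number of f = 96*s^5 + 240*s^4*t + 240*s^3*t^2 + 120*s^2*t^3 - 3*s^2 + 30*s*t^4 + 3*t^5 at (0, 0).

The Hessian of f at 0 has rank 1. Corank 1: A-series; mu = 4 gives A_4.

Type A_4, Milnor number mu = 4.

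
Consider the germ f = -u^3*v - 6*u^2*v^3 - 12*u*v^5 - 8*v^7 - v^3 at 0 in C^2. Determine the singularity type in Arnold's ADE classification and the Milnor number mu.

The Hessian of f at 0 has rank 0. Corank 2; j^3 = -v^3 is a perfect cube, so E-series; the 4-jet and mu = 7 give E_7.

Type E_{7}, Milnor number mu = 7.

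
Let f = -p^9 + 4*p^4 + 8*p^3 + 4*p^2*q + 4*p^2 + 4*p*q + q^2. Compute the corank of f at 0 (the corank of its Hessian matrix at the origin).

1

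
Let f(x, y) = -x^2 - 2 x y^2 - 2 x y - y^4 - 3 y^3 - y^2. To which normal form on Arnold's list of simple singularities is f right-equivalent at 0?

The Hessian of f at 0 is [[-2, -2], [-2, -2]] with rank 1, so corank 1. A Groebner basis of the Jacobian ideal J(f) in C{x,y} is {y^2, x + y}; counting standard monomials gives mu = 2. Corank 1: A-series; mu = 2 gives A_2.

A_{2}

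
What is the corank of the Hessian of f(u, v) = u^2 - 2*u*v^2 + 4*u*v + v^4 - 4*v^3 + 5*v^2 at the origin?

Hessian at 0 has rank 2.

0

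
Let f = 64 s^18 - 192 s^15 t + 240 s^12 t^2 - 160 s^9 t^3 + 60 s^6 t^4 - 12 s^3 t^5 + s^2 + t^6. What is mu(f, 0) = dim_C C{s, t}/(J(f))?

5

The Hessian of f at 0 has rank 1. Corank 1: A-series; mu = 5 gives A_5.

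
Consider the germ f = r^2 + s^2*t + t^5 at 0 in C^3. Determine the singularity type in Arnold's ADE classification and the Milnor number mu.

Type D_{6}, Milnor number mu = 6.

The Hessian of f at 0 is [[0, 0, 0], [0, 0, 0], [0, 0, 2]] with rank 1, so corank 2. A Groebner basis of the Jacobian ideal J(f) in C{s,t,r} is {s^2/5 + t^4, s^3, s*t, r}; counting standard monomials gives mu = 6. Corank 2; j^3 = s^2*t has shape L^2 M (L != M), so D-series; mu = 6 gives D_6.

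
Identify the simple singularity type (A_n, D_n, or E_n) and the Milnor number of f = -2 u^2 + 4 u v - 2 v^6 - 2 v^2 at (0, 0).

The Hessian of f at 0 has rank 1. Corank 1: A-series; mu = 5 gives A_5.

Type A_{5}, Milnor number mu = 5.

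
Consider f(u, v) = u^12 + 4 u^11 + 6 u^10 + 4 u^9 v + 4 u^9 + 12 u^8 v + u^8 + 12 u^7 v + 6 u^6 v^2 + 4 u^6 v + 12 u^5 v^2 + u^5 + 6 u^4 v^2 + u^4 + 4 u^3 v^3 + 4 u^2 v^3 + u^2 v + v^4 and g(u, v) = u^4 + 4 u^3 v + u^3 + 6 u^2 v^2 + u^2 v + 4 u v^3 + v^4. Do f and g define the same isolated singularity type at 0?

Yes.

The Hessian of f at 0 has rank 0. Corank 2; j^3 = u^2*v has shape L^2 M (L != M), so D-series; mu = 5 gives D_5. The Hessian of g at 0 has rank 0. Corank 2; j^3 = u^2*(u + v) has shape L^2 M (L != M), so D-series; mu = 5 gives D_5. Both have type D_5, hence right-equivalent.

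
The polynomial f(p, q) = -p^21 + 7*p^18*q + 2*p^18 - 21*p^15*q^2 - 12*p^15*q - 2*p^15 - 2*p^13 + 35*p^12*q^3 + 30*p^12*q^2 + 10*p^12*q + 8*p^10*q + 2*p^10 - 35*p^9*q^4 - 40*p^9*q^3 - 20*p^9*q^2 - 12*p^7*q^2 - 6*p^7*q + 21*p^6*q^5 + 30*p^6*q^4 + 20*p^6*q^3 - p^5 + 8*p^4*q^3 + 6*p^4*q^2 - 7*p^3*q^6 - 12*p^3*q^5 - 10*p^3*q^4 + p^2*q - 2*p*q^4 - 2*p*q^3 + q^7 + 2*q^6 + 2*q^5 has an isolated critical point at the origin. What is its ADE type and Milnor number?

The Hessian of f at 0 has rank 0. Corank 2; j^3 = p^2*q has shape L^2 M (L != M), so D-series; mu = 6 gives D_6.

Type D_6, Milnor number mu = 6.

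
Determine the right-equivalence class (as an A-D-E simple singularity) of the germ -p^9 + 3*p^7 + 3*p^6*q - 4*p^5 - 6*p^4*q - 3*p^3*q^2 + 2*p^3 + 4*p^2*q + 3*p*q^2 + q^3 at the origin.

The Hessian of f at 0 is [[0, 0], [0, 0]] with rank 0, so corank 2. A Groebner basis of the Jacobian ideal J(f) in C{p,q} is {q^3, p^2 - 3*q^2/2, p*q + 3*q^2/2}; counting standard monomials gives mu = 4. Corank 2; j^3 = (p + q)*(2*p^2 + 2*p*q + q^2) splits into three distinct lines over C (the quadratic factor has nonzero discriminant), so D_4.

D_4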